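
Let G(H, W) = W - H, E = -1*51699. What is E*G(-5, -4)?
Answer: -51699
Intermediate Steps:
E = -51699
E*G(-5, -4) = -51699*(-4 - 1*(-5)) = -51699*(-4 + 5) = -51699*1 = -51699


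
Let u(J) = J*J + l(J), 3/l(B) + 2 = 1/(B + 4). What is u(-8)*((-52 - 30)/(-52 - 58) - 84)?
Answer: -860852/165 ≈ -5217.3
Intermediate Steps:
l(B) = 3/(-2 + 1/(4 + B)) (l(B) = 3/(-2 + 1/(B + 4)) = 3/(-2 + 1/(4 + B)))
u(J) = J² + 3*(-4 - J)/(7 + 2*J) (u(J) = J*J + 3*(-4 - J)/(7 + 2*J) = J² + 3*(-4 - J)/(7 + 2*J))
u(-8)*((-52 - 30)/(-52 - 58) - 84) = ((-12 - 3*(-8) + (-8)²*(7 + 2*(-8)))/(7 + 2*(-8)))*((-52 - 30)/(-52 - 58) - 84) = ((-12 + 24 + 64*(7 - 16))/(7 - 16))*(-82/(-110) - 84) = ((-12 + 24 + 64*(-9))/(-9))*(-82*(-1/110) - 84) = (-(-12 + 24 - 576)/9)*(41/55 - 84) = -⅑*(-564)*(-4579/55) = (188/3)*(-4579/55) = -860852/165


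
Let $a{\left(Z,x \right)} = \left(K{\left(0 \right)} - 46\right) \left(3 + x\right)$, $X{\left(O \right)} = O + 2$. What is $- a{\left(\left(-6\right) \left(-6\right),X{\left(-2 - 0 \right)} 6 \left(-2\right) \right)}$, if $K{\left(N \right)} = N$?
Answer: $138$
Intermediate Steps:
$X{\left(O \right)} = 2 + O$
$a{\left(Z,x \right)} = -138 - 46 x$ ($a{\left(Z,x \right)} = \left(0 - 46\right) \left(3 + x\right) = - 46 \left(3 + x\right) = -138 - 46 x$)
$- a{\left(\left(-6\right) \left(-6\right),X{\left(-2 - 0 \right)} 6 \left(-2\right) \right)} = - (-138 - 46 \left(2 - 2\right) 6 \left(-2\right)) = - (-138 - 46 \cdot 0 \cdot 6 \left(-2\right)) = - (-138 - 46 \cdot 0 \left(-2\right)) = - (-138 - 0) = - (-138 + 0) = \left(-1\right) \left(-138\right) = 138$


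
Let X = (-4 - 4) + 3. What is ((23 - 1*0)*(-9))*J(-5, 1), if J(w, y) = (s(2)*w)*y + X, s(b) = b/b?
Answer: 2070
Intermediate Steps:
X = -5 (X = -8 + 3 = -5)
s(b) = 1
J(w, y) = -5 + w*y (J(w, y) = (1*w)*y - 5 = w*y - 5 = -5 + w*y)
((23 - 1*0)*(-9))*J(-5, 1) = ((23 - 1*0)*(-9))*(-5 - 5*1) = ((23 + 0)*(-9))*(-5 - 5) = (23*(-9))*(-10) = -207*(-10) = 2070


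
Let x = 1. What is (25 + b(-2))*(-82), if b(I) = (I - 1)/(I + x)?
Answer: -2296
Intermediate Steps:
b(I) = (-1 + I)/(1 + I) (b(I) = (I - 1)/(I + 1) = (-1 + I)/(1 + I))
(25 + b(-2))*(-82) = (25 + (-1 - 2)/(1 - 2))*(-82) = (25 - 3/(-1))*(-82) = (25 - 1*(-3))*(-82) = (25 + 3)*(-82) = 28*(-82) = -2296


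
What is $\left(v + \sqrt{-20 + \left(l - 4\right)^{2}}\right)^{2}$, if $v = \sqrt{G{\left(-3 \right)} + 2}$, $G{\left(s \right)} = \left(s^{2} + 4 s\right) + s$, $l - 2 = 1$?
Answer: $- \left(2 + \sqrt{19}\right)^{2} \approx -40.436$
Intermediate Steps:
$l = 3$ ($l = 2 + 1 = 3$)
$G{\left(s \right)} = s^{2} + 5 s$
$v = 2 i$ ($v = \sqrt{- 3 \left(5 - 3\right) + 2} = \sqrt{\left(-3\right) 2 + 2} = \sqrt{-6 + 2} = \sqrt{-4} = 2 i \approx 2.0 i$)
$\left(v + \sqrt{-20 + \left(l - 4\right)^{2}}\right)^{2} = \left(2 i + \sqrt{-20 + \left(3 - 4\right)^{2}}\right)^{2} = \left(2 i + \sqrt{-20 + \left(-1\right)^{2}}\right)^{2} = \left(2 i + \sqrt{-20 + 1}\right)^{2} = \left(2 i + \sqrt{-19}\right)^{2} = \left(2 i + i \sqrt{19}\right)^{2}$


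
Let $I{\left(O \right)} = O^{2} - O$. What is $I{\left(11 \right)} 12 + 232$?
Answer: $1552$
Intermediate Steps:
$I{\left(11 \right)} 12 + 232 = 11 \left(-1 + 11\right) 12 + 232 = 11 \cdot 10 \cdot 12 + 232 = 110 \cdot 12 + 232 = 1320 + 232 = 1552$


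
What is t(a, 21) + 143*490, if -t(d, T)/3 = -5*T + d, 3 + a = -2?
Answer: 70400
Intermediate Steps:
a = -5 (a = -3 - 2 = -5)
t(d, T) = -3*d + 15*T (t(d, T) = -3*(-5*T + d) = -3*(d - 5*T) = -3*d + 15*T)
t(a, 21) + 143*490 = (-3*(-5) + 15*21) + 143*490 = (15 + 315) + 70070 = 330 + 70070 = 70400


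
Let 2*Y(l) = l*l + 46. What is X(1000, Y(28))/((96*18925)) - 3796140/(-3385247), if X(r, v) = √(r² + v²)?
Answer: 3796140/3385247 + √46889/363360 ≈ 1.1220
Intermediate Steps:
Y(l) = 23 + l²/2 (Y(l) = (l*l + 46)/2 = (l² + 46)/2 = (46 + l²)/2 = 23 + l²/2)
X(1000, Y(28))/((96*18925)) - 3796140/(-3385247) = √(1000² + (23 + (½)*28²)²)/((96*18925)) - 3796140/(-3385247) = √(1000000 + (23 + (½)*784)²)/1816800 - 3796140*(-1/3385247) = √(1000000 + (23 + 392)²)*(1/1816800) + 3796140/3385247 = √(1000000 + 415²)*(1/1816800) + 3796140/3385247 = √(1000000 + 172225)*(1/1816800) + 3796140/3385247 = √1172225*(1/1816800) + 3796140/3385247 = (5*√46889)*(1/1816800) + 3796140/3385247 = √46889/363360 + 3796140/3385247 = 3796140/3385247 + √46889/363360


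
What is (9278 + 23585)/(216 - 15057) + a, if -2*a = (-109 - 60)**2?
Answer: -423939527/29682 ≈ -14283.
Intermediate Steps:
a = -28561/2 (a = -(-109 - 60)**2/2 = -1/2*(-169)**2 = -1/2*28561 = -28561/2 ≈ -14281.)
(9278 + 23585)/(216 - 15057) + a = (9278 + 23585)/(216 - 15057) - 28561/2 = 32863/(-14841) - 28561/2 = 32863*(-1/14841) - 28561/2 = -32863/14841 - 28561/2 = -423939527/29682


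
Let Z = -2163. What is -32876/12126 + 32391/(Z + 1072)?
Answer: -214320491/6614733 ≈ -32.400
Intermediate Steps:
-32876/12126 + 32391/(Z + 1072) = -32876/12126 + 32391/(-2163 + 1072) = -32876*1/12126 + 32391/(-1091) = -16438/6063 + 32391*(-1/1091) = -16438/6063 - 32391/1091 = -214320491/6614733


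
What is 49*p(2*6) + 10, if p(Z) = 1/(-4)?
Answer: -9/4 ≈ -2.2500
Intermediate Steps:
p(Z) = -¼
49*p(2*6) + 10 = 49*(-¼) + 10 = -49/4 + 10 = -9/4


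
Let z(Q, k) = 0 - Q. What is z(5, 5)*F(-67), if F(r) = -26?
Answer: 130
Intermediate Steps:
z(Q, k) = -Q
z(5, 5)*F(-67) = -1*5*(-26) = -5*(-26) = 130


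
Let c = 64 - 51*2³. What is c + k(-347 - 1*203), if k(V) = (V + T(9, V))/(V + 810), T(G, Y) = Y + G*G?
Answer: -90459/260 ≈ -347.92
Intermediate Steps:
T(G, Y) = Y + G²
c = -344 (c = 64 - 51*8 = 64 - 408 = -344)
k(V) = (81 + 2*V)/(810 + V) (k(V) = (V + (V + 9²))/(V + 810) = (V + (V + 81))/(810 + V) = (V + (81 + V))/(810 + V) = (81 + 2*V)/(810 + V))
c + k(-347 - 1*203) = -344 + (81 + 2*(-347 - 1*203))/(810 + (-347 - 1*203)) = -344 + (81 + 2*(-347 - 203))/(810 + (-347 - 203)) = -344 + (81 + 2*(-550))/(810 - 550) = -344 + (81 - 1100)/260 = -344 + (1/260)*(-1019) = -344 - 1019/260 = -90459/260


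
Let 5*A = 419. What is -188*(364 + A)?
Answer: -420932/5 ≈ -84186.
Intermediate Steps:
A = 419/5 (A = (⅕)*419 = 419/5 ≈ 83.800)
-188*(364 + A) = -188*(364 + 419/5) = -188*2239/5 = -420932/5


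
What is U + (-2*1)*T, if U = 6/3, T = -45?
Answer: 92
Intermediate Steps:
U = 2 (U = 6*(⅓) = 2)
U + (-2*1)*T = 2 - 2*1*(-45) = 2 - 2*(-45) = 2 + 90 = 92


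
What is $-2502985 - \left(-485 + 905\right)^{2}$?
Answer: $-2679385$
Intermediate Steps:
$-2502985 - \left(-485 + 905\right)^{2} = -2502985 - 420^{2} = -2502985 - 176400 = -2679385$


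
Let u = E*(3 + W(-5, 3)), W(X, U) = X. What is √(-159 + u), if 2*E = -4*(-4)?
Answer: 5*I*√7 ≈ 13.229*I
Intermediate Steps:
E = 8 (E = (-4*(-4))/2 = (½)*16 = 8)
u = -16 (u = 8*(3 - 5) = 8*(-2) = -16)
√(-159 + u) = √(-159 - 16) = √(-175) = 5*I*√7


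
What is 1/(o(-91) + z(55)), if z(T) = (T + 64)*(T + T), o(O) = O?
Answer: 1/12999 ≈ 7.6929e-5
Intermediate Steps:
z(T) = 2*T*(64 + T) (z(T) = (64 + T)*(2*T) = 2*T*(64 + T))
1/(o(-91) + z(55)) = 1/(-91 + 2*55*(64 + 55)) = 1/(-91 + 2*55*119) = 1/(-91 + 13090) = 1/12999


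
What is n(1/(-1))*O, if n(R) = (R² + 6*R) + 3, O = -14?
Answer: 28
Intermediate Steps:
n(R) = 3 + R² + 6*R
n(1/(-1))*O = (3 + (1/(-1))² + 6/(-1))*(-14) = (3 + (-1)² + 6*(-1))*(-14) = (3 + 1 - 6)*(-14) = -2*(-14) = 28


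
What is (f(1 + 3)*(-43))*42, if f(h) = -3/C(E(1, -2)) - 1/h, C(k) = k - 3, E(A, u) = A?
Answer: -4515/2 ≈ -2257.5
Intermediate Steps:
C(k) = -3 + k
f(h) = 3/2 - 1/h (f(h) = -3/(-3 + 1) - 1/h = -3/(-2) - 1/h = -3*(-½) - 1/h = 3/2 - 1/h)
(f(1 + 3)*(-43))*42 = ((3/2 - 1/(1 + 3))*(-43))*42 = ((3/2 - 1/4)*(-43))*42 = ((3/2 - 1*¼)*(-43))*42 = ((3/2 - ¼)*(-43))*42 = ((5/4)*(-43))*42 = -215/4*42 = -4515/2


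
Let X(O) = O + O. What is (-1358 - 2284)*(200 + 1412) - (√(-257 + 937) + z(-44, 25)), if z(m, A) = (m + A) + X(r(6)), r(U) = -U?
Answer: -5870873 - 2*√170 ≈ -5.8709e+6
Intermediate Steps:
X(O) = 2*O
z(m, A) = -12 + A + m (z(m, A) = (m + A) + 2*(-1*6) = (A + m) + 2*(-6) = (A + m) - 12 = -12 + A + m)
(-1358 - 2284)*(200 + 1412) - (√(-257 + 937) + z(-44, 25)) = (-1358 - 2284)*(200 + 1412) - (√(-257 + 937) + (-12 + 25 - 44)) = -3642*1612 - (√680 - 31) = -5870904 - (2*√170 - 31) = -5870904 - (-31 + 2*√170) = -5870904 + (31 - 2*√170) = -5870873 - 2*√170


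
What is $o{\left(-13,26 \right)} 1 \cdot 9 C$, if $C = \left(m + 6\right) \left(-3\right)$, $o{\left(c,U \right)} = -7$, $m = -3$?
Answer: $567$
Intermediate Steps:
$C = -9$ ($C = \left(-3 + 6\right) \left(-3\right) = 3 \left(-3\right) = -9$)
$o{\left(-13,26 \right)} 1 \cdot 9 C = - 7 \cdot 1 \cdot 9 \left(-9\right) = - 7 \cdot 9 \left(-9\right) = \left(-7\right) \left(-81\right) = 567$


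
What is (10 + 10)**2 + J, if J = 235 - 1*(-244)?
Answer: 879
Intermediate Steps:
J = 479 (J = 235 + 244 = 479)
(10 + 10)**2 + J = (10 + 10)**2 + 479 = 20**2 + 479 = 400 + 479 = 879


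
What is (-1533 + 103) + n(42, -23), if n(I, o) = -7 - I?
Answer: -1479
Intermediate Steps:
(-1533 + 103) + n(42, -23) = (-1533 + 103) + (-7 - 1*42) = -1430 + (-7 - 42) = -1430 - 49 = -1479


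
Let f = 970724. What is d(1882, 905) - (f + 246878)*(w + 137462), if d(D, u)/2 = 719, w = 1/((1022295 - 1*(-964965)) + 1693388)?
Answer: -308022397800367065/1840324 ≈ -1.6737e+11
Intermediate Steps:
w = 1/3680648 (w = 1/((1022295 + 964965) + 1693388) = 1/(1987260 + 1693388) = 1/3680648 ≈ 2.7169e-7)
d(D, u) = 1438 (d(D, u) = 2*719 = 1438)
d(1882, 905) - (f + 246878)*(w + 137462) = 1438 - (970724 + 246878)*(1/3680648 + 137462) = 1438 - 1217602*505949235377/3680648 = 1438 - 1*308022400446752977/1840324 = 1438 - 308022400446752977/1840324 = -308022397800367065/1840324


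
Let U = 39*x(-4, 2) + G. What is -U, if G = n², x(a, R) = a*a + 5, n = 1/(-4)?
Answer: -13105/16 ≈ -819.06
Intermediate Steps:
n = -¼ ≈ -0.25000
x(a, R) = 5 + a² (x(a, R) = a² + 5 = 5 + a²)
G = 1/16 (G = (-¼)² = 1/16 ≈ 0.062500)
U = 13105/16 (U = 39*(5 + (-4)²) + 1/16 = 39*(5 + 16) + 1/16 = 39*21 + 1/16 = 819 + 1/16 = 13105/16 ≈ 819.06)
-U = -1*13105/16 = -13105/16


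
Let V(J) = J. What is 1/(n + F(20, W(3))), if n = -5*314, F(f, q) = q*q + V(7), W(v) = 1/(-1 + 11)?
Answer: -100/156299 ≈ -0.00063980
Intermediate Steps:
W(v) = ⅒ (W(v) = 1/10 = ⅒)
F(f, q) = 7 + q² (F(f, q) = q*q + 7 = q² + 7 = 7 + q²)
n = -1570
1/(n + F(20, W(3))) = 1/(-1570 + (7 + (⅒)²)) = 1/(-1570 + (7 + 1/100)) = 1/(-1570 + 701/100) = 1/(-156299/100) = -100/156299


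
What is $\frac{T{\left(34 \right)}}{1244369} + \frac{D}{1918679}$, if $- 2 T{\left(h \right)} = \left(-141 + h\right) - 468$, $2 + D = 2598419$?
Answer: $\frac{40173182411}{29658939982} \approx 1.3545$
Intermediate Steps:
$D = 2598417$ ($D = -2 + 2598419 = 2598417$)
$T{\left(h \right)} = \frac{609}{2} - \frac{h}{2}$ ($T{\left(h \right)} = - \frac{\left(-141 + h\right) - 468}{2} = - \frac{-609 + h}{2} = \frac{609}{2} - \frac{h}{2}$)
$\frac{T{\left(34 \right)}}{1244369} + \frac{D}{1918679} = \frac{\frac{609}{2} - 17}{1244369} + \frac{2598417}{1918679} = \left(\frac{609}{2} - 17\right) \frac{1}{1244369} + 2598417 \cdot \frac{1}{1918679} = \frac{575}{2} \cdot \frac{1}{1244369} + \frac{2598417}{1918679} = \frac{25}{108206} + \frac{2598417}{1918679} = \frac{40173182411}{29658939982}$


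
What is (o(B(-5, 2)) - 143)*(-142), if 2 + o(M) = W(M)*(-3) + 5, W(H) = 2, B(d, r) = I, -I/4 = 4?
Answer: 20732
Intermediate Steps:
I = -16 (I = -4*4 = -16)
B(d, r) = -16
o(M) = -3 (o(M) = -2 + (2*(-3) + 5) = -2 + (-6 + 5) = -2 - 1 = -3)
(o(B(-5, 2)) - 143)*(-142) = (-3 - 143)*(-142) = -146*(-142) = 20732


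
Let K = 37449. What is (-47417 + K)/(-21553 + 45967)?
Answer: -4984/12207 ≈ -0.40829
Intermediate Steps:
(-47417 + K)/(-21553 + 45967) = (-47417 + 37449)/(-21553 + 45967) = -9968/24414 = -9968*1/24414 = -4984/12207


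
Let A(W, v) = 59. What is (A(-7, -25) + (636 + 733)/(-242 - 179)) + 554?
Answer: 256704/421 ≈ 609.75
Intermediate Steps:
(A(-7, -25) + (636 + 733)/(-242 - 179)) + 554 = (59 + (636 + 733)/(-242 - 179)) + 554 = (59 + 1369/(-421)) + 554 = (59 + 1369*(-1/421)) + 554 = (59 - 1369/421) + 554 = 23470/421 + 554 = 256704/421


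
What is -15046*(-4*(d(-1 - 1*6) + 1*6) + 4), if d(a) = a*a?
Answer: 3249936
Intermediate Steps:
d(a) = a**2
-15046*(-4*(d(-1 - 1*6) + 1*6) + 4) = -15046*(-4*((-1 - 1*6)**2 + 1*6) + 4) = -15046*(-4*((-1 - 6)**2 + 6) + 4) = -15046*(-4*((-7)**2 + 6) + 4) = -15046*(-4*(49 + 6) + 4) = -15046*(-4*55 + 4) = -15046*(-220 + 4) = -15046*(-216) = 3249936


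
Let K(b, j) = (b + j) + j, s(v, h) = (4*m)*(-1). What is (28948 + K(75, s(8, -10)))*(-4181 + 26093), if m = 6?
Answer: 634900200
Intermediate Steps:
s(v, h) = -24 (s(v, h) = (4*6)*(-1) = 24*(-1) = -24)
K(b, j) = b + 2*j
(28948 + K(75, s(8, -10)))*(-4181 + 26093) = (28948 + (75 + 2*(-24)))*(-4181 + 26093) = (28948 + (75 - 48))*21912 = (28948 + 27)*21912 = 28975*21912 = 634900200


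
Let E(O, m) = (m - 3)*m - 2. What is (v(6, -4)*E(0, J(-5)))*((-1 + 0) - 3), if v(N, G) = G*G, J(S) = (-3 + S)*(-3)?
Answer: -32128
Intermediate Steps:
J(S) = 9 - 3*S
v(N, G) = G²
E(O, m) = -2 + m*(-3 + m) (E(O, m) = (-3 + m)*m - 2 = m*(-3 + m) - 2 = -2 + m*(-3 + m))
(v(6, -4)*E(0, J(-5)))*((-1 + 0) - 3) = ((-4)²*(-2 + (9 - 3*(-5))² - 3*(9 - 3*(-5))))*((-1 + 0) - 3) = (16*(-2 + (9 + 15)² - 3*(9 + 15)))*(-1 - 3) = (16*(-2 + 24² - 3*24))*(-4) = (16*(-2 + 576 - 72))*(-4) = (16*502)*(-4) = 8032*(-4) = -32128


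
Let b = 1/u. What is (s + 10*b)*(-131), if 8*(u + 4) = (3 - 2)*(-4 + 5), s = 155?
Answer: -618975/31 ≈ -19967.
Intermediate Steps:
u = -31/8 (u = -4 + ((3 - 2)*(-4 + 5))/8 = -4 + (1*1)/8 = -4 + (⅛)*1 = -4 + ⅛ = -31/8 ≈ -3.8750)
b = -8/31 (b = 1/(-31/8) = -8/31 ≈ -0.25806)
(s + 10*b)*(-131) = (155 + 10*(-8/31))*(-131) = (155 - 80/31)*(-131) = (4725/31)*(-131) = -618975/31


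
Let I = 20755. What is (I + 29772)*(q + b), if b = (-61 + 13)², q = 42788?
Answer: 2278363484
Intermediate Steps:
b = 2304 (b = (-48)² = 2304)
(I + 29772)*(q + b) = (20755 + 29772)*(42788 + 2304) = 50527*45092 = 2278363484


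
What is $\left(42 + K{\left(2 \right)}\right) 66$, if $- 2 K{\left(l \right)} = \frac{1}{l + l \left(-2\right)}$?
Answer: $\frac{5577}{2} \approx 2788.5$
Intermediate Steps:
$K{\left(l \right)} = \frac{1}{2 l}$ ($K{\left(l \right)} = - \frac{1}{2 \left(l + l \left(-2\right)\right)} = - \frac{1}{2 \left(l - 2 l\right)} = - \frac{1}{2 \left(- l\right)} = - \frac{\left(-1\right) \frac{1}{l}}{2} = \frac{1}{2 l}$)
$\left(42 + K{\left(2 \right)}\right) 66 = \left(42 + \frac{1}{2 \cdot 2}\right) 66 = \left(42 + \frac{1}{2} \cdot \frac{1}{2}\right) 66 = \left(42 + \frac{1}{4}\right) 66 = \frac{169}{4} \cdot 66 = \frac{5577}{2}$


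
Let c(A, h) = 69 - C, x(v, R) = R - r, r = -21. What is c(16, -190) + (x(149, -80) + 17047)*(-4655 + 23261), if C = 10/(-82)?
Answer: 12959230682/41 ≈ 3.1608e+8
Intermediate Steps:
x(v, R) = 21 + R (x(v, R) = R - 1*(-21) = R + 21 = 21 + R)
C = -5/41 (C = 10*(-1/82) = -5/41 ≈ -0.12195)
c(A, h) = 2834/41 (c(A, h) = 69 - 1*(-5/41) = 69 + 5/41 = 2834/41)
c(16, -190) + (x(149, -80) + 17047)*(-4655 + 23261) = 2834/41 + ((21 - 80) + 17047)*(-4655 + 23261) = 2834/41 + (-59 + 17047)*18606 = 2834/41 + 16988*18606 = 2834/41 + 316078728 = 12959230682/41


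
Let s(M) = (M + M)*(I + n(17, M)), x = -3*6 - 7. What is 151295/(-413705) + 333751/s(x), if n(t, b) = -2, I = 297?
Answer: -28061211741/1220429750 ≈ -22.993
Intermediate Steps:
x = -25 (x = -18 - 7 = -25)
s(M) = 590*M (s(M) = (M + M)*(297 - 2) = (2*M)*295 = 590*M)
151295/(-413705) + 333751/s(x) = 151295/(-413705) + 333751/((590*(-25))) = 151295*(-1/413705) + 333751/(-14750) = -30259/82741 + 333751*(-1/14750) = -30259/82741 - 333751/14750 = -28061211741/1220429750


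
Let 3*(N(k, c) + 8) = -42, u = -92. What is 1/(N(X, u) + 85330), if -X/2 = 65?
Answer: 1/85308 ≈ 1.1722e-5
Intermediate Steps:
X = -130 (X = -2*65 = -130)
N(k, c) = -22 (N(k, c) = -8 + (⅓)*(-42) = -8 - 14 = -22)
1/(N(X, u) + 85330) = 1/(-22 + 85330) = 1/85308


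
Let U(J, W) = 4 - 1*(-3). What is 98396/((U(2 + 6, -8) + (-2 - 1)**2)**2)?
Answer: 24599/64 ≈ 384.36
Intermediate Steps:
U(J, W) = 7 (U(J, W) = 4 + 3 = 7)
98396/((U(2 + 6, -8) + (-2 - 1)**2)**2) = 98396/((7 + (-2 - 1)**2)**2) = 98396/((7 + (-3)**2)**2) = 98396/((7 + 9)**2) = 98396/(16**2) = 98396/256 = 98396*(1/256) = 24599/64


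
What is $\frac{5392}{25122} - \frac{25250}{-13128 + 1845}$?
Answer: $\frac{115861406}{47241921} \approx 2.4525$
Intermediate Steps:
$\frac{5392}{25122} - \frac{25250}{-13128 + 1845} = 5392 \cdot \frac{1}{25122} - \frac{25250}{-11283} = \frac{2696}{12561} - - \frac{25250}{11283} = \frac{2696}{12561} + \frac{25250}{11283} = \frac{115861406}{47241921}$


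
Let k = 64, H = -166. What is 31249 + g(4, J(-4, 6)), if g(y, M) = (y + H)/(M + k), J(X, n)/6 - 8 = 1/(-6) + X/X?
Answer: 406219/13 ≈ 31248.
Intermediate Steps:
J(X, n) = 53 (J(X, n) = 48 + 6*(1/(-6) + X/X) = 48 + 6*(1*(-⅙) + 1) = 48 + 6*(-⅙ + 1) = 48 + 6*(⅚) = 48 + 5 = 53)
g(y, M) = (-166 + y)/(64 + M) (g(y, M) = (y - 166)/(M + 64) = (-166 + y)/(64 + M))
31249 + g(4, J(-4, 6)) = 31249 + (-166 + 4)/(64 + 53) = 31249 - 162/117 = 31249 + (1/117)*(-162) = 31249 - 18/13 = 406219/13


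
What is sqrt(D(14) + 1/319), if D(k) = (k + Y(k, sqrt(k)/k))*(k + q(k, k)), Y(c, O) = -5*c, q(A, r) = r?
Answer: I*sqrt(159560929)/319 ≈ 39.598*I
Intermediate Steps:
D(k) = -8*k**2 (D(k) = (k - 5*k)*(k + k) = (-4*k)*(2*k) = -8*k**2)
sqrt(D(14) + 1/319) = sqrt(-8*14**2 + 1/319) = sqrt(-8*196 + 1/319) = sqrt(-1568 + 1/319) = sqrt(-500191/319) = I*sqrt(159560929)/319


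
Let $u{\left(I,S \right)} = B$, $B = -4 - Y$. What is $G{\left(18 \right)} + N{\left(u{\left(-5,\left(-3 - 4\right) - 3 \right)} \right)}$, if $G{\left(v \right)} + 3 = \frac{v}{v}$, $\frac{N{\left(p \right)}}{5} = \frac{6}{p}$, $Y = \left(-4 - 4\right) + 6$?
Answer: $-17$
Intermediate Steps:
$Y = -2$ ($Y = -8 + 6 = -2$)
$B = -2$ ($B = -4 - -2 = -4 + 2 = -2$)
$u{\left(I,S \right)} = -2$
$N{\left(p \right)} = \frac{30}{p}$ ($N{\left(p \right)} = 5 \frac{6}{p} = \frac{30}{p}$)
$G{\left(v \right)} = -2$ ($G{\left(v \right)} = -3 + \frac{v}{v} = -3 + 1 = -2$)
$G{\left(18 \right)} + N{\left(u{\left(-5,\left(-3 - 4\right) - 3 \right)} \right)} = -2 + \frac{30}{-2} = -2 + 30 \left(- \frac{1}{2}\right) = -2 - 15 = -17$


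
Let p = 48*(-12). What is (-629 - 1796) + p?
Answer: -3001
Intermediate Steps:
p = -576
(-629 - 1796) + p = (-629 - 1796) - 576 = -2425 - 576 = -3001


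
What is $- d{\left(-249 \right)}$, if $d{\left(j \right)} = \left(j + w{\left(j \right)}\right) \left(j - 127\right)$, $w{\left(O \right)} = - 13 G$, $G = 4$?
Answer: $-113176$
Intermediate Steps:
$w{\left(O \right)} = -52$ ($w{\left(O \right)} = \left(-13\right) 4 = -52$)
$d{\left(j \right)} = \left(-127 + j\right) \left(-52 + j\right)$ ($d{\left(j \right)} = \left(j - 52\right) \left(j - 127\right) = \left(-52 + j\right) \left(-127 + j\right) = \left(-127 + j\right) \left(-52 + j\right)$)
$- d{\left(-249 \right)} = - (6604 + \left(-249\right)^{2} - -44571) = - (6604 + 62001 + 44571) = \left(-1\right) 113176 = -113176$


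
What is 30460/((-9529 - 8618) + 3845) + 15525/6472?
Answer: 12450715/46281272 ≈ 0.26902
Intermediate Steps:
30460/((-9529 - 8618) + 3845) + 15525/6472 = 30460/(-18147 + 3845) + 15525*(1/6472) = 30460/(-14302) + 15525/6472 = 30460*(-1/14302) + 15525/6472 = -15230/7151 + 15525/6472 = 12450715/46281272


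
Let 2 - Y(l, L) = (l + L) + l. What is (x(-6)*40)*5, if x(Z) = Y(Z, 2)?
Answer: 2400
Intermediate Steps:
Y(l, L) = 2 - L - 2*l (Y(l, L) = 2 - ((l + L) + l) = 2 - ((L + l) + l) = 2 - (L + 2*l) = 2 + (-L - 2*l) = 2 - L - 2*l)
x(Z) = -2*Z (x(Z) = 2 - 1*2 - 2*Z = 2 - 2 - 2*Z = -2*Z)
(x(-6)*40)*5 = (-2*(-6)*40)*5 = (12*40)*5 = 480*5 = 2400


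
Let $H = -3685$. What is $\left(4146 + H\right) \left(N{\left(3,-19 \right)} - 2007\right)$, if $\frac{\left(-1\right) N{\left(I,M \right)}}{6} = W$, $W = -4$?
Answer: $-914163$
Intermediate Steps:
$N{\left(I,M \right)} = 24$ ($N{\left(I,M \right)} = \left(-6\right) \left(-4\right) = 24$)
$\left(4146 + H\right) \left(N{\left(3,-19 \right)} - 2007\right) = \left(4146 - 3685\right) \left(24 - 2007\right) = 461 \left(-1983\right) = -914163$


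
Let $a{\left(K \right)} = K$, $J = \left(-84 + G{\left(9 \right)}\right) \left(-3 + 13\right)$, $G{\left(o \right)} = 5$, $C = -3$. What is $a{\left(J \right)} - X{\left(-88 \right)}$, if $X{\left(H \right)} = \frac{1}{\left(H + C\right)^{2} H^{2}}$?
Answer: $- \frac{50661170561}{64128064} \approx -790.0$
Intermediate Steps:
$J = -790$ ($J = \left(-84 + 5\right) \left(-3 + 13\right) = \left(-79\right) 10 = -790$)
$X{\left(H \right)} = \frac{1}{H^{2} \left(-3 + H\right)^{2}}$ ($X{\left(H \right)} = \frac{1}{\left(H - 3\right)^{2} H^{2}} = \frac{1}{\left(-3 + H\right)^{2} H^{2}} = \frac{1}{H^{2} \left(-3 + H\right)^{2}}$)
$a{\left(J \right)} - X{\left(-88 \right)} = -790 - \frac{1}{7744 \left(-3 - 88\right)^{2}} = -790 - \frac{1}{7744 \cdot 8281} = -790 - \frac{1}{7744} \cdot \frac{1}{8281} = -790 - \frac{1}{64128064} = - \frac{50661170561}{64128064}$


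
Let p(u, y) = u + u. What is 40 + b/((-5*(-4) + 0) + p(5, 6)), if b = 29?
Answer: 1229/30 ≈ 40.967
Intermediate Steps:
p(u, y) = 2*u
40 + b/((-5*(-4) + 0) + p(5, 6)) = 40 + 29/((-5*(-4) + 0) + 2*5) = 40 + 29/((20 + 0) + 10) = 40 + 29/(20 + 10) = 40 + 29/30 = 1229/30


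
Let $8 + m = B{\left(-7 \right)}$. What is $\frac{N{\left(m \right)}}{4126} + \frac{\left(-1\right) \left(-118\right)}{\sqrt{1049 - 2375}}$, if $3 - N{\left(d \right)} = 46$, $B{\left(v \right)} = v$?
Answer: $- \frac{43}{4126} - \frac{59 i \sqrt{1326}}{663} \approx -0.010422 - 3.2405 i$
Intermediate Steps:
$m = -15$ ($m = -8 - 7 = -15$)
$N{\left(d \right)} = -43$ ($N{\left(d \right)} = 3 - 46 = -43$)
$\frac{N{\left(m \right)}}{4126} + \frac{\left(-1\right) \left(-118\right)}{\sqrt{1049 - 2375}} = - \frac{43}{4126} + \frac{\left(-1\right) \left(-118\right)}{\sqrt{1049 - 2375}} = \left(-43\right) \frac{1}{4126} + \frac{118}{\sqrt{-1326}} = - \frac{43}{4126} + \frac{118}{i \sqrt{1326}} = - \frac{43}{4126} + 118 \left(- \frac{i \sqrt{1326}}{1326}\right) = - \frac{43}{4126} - \frac{59 i \sqrt{1326}}{663}$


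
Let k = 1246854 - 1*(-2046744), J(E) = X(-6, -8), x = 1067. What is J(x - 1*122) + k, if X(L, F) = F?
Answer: 3293590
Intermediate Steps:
J(E) = -8
k = 3293598 (k = 1246854 + 2046744 = 3293598)
J(x - 1*122) + k = -8 + 3293598 = 3293590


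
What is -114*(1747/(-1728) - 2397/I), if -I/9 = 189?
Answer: -274531/6048 ≈ -45.392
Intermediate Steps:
I = -1701 (I = -9*189 = -1701)
-114*(1747/(-1728) - 2397/I) = -114*(1747/(-1728) - 2397/(-1701)) = -114*(1747*(-1/1728) - 2397*(-1/1701)) = -114*(-1747/1728 + 799/567) = -114*14449/36288 = -274531/6048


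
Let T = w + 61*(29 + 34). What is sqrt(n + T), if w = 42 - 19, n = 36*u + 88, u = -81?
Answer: sqrt(1038) ≈ 32.218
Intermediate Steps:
n = -2828 (n = 36*(-81) + 88 = -2916 + 88 = -2828)
w = 23
T = 3866 (T = 23 + 61*(29 + 34) = 23 + 61*63 = 23 + 3843 = 3866)
sqrt(n + T) = sqrt(-2828 + 3866) = sqrt(1038)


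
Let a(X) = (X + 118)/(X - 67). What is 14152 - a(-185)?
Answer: 3566237/252 ≈ 14152.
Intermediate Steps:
a(X) = (118 + X)/(-67 + X)
14152 - a(-185) = 14152 - (118 - 185)/(-67 - 185) = 14152 - (-67)/(-252) = 14152 - (-1)*(-67)/252 = 14152 - 1*67/252 = 14152 - 67/252 = 3566237/252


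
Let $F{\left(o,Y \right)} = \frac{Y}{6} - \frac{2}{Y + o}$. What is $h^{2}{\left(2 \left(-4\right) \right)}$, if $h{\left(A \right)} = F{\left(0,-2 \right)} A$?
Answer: $\frac{256}{9} \approx 28.444$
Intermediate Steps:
$F{\left(o,Y \right)} = - \frac{2}{Y + o} + \frac{Y}{6}$ ($F{\left(o,Y \right)} = Y \frac{1}{6} - \frac{2}{Y + o} = \frac{Y}{6} - \frac{2}{Y + o} = - \frac{2}{Y + o} + \frac{Y}{6}$)
$h{\left(A \right)} = \frac{2 A}{3}$ ($h{\left(A \right)} = \frac{-12 + \left(-2\right)^{2} - 0}{6 \left(-2 + 0\right)} A = \frac{-12 + 4 + 0}{6 \left(-2\right)} A = \frac{1}{6} \left(- \frac{1}{2}\right) \left(-8\right) A = \frac{2 A}{3}$)
$h^{2}{\left(2 \left(-4\right) \right)} = \left(\frac{2 \cdot 2 \left(-4\right)}{3}\right)^{2} = \left(\frac{2}{3} \left(-8\right)\right)^{2} = \left(- \frac{16}{3}\right)^{2} = \frac{256}{9}$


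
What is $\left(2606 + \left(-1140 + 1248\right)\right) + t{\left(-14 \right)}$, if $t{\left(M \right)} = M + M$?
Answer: $2686$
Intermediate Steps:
$t{\left(M \right)} = 2 M$
$\left(2606 + \left(-1140 + 1248\right)\right) + t{\left(-14 \right)} = \left(2606 + \left(-1140 + 1248\right)\right) + 2 \left(-14\right) = \left(2606 + 108\right) - 28 = 2714 - 28 = 2686$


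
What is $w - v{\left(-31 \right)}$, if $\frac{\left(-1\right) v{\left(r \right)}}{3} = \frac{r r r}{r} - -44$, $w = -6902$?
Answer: $-3887$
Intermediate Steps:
$v{\left(r \right)} = -132 - 3 r^{2}$ ($v{\left(r \right)} = - 3 \left(\frac{r r r}{r} - -44\right) = - 3 \left(\frac{r^{2} r}{r} + 44\right) = - 3 \left(\frac{r^{3}}{r} + 44\right) = - 3 \left(r^{2} + 44\right) = - 3 \left(44 + r^{2}\right) = -132 - 3 r^{2}$)
$w - v{\left(-31 \right)} = -6902 - \left(-132 - 3 \left(-31\right)^{2}\right) = -6902 - \left(-132 - 2883\right) = -6902 - -3015 = -6902 + 3015 = -3887$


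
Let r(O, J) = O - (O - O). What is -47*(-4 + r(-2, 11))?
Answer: 282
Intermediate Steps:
r(O, J) = O (r(O, J) = O - 1*0 = O + 0 = O)
-47*(-4 + r(-2, 11)) = -47*(-4 - 2) = -47*(-6) = 282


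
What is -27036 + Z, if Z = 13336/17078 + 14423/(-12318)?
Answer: -2843779478045/105183402 ≈ -27036.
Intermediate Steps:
Z = -41021573/105183402 (Z = 13336*(1/17078) + 14423*(-1/12318) = 6668/8539 - 14423/12318 = -41021573/105183402 ≈ -0.39000)
-27036 + Z = -27036 - 41021573/105183402 = -2843779478045/105183402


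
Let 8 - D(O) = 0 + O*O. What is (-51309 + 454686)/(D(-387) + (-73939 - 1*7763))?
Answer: -403377/231463 ≈ -1.7427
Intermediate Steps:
D(O) = 8 - O² (D(O) = 8 - (0 + O*O) = 8 - (0 + O²) = 8 - O²)
(-51309 + 454686)/(D(-387) + (-73939 - 1*7763)) = (-51309 + 454686)/((8 - 1*(-387)²) + (-73939 - 1*7763)) = 403377/((8 - 1*149769) + (-73939 - 7763)) = 403377/((8 - 149769) - 81702) = 403377/(-149761 - 81702) = 403377/(-231463) = 403377*(-1/231463) = -403377/231463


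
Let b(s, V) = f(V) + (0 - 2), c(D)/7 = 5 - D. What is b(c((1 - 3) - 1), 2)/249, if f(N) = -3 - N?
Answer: -7/249 ≈ -0.028112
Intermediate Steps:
c(D) = 35 - 7*D (c(D) = 7*(5 - D) = 35 - 7*D)
b(s, V) = -5 - V (b(s, V) = (-3 - V) + (0 - 2) = (-3 - V) - 2 = -5 - V)
b(c((1 - 3) - 1), 2)/249 = (-5 - 1*2)/249 = (-5 - 2)*(1/249) = -7*1/249 = -7/249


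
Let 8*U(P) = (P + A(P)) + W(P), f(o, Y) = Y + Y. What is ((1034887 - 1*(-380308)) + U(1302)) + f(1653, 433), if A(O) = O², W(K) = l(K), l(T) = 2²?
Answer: 6512499/4 ≈ 1.6281e+6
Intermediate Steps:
l(T) = 4
W(K) = 4
f(o, Y) = 2*Y
U(P) = ½ + P/8 + P²/8 (U(P) = ((P + P²) + 4)/8 = (4 + P + P²)/8 = ½ + P/8 + P²/8)
((1034887 - 1*(-380308)) + U(1302)) + f(1653, 433) = ((1034887 - 1*(-380308)) + (½ + (⅛)*1302 + (⅛)*1302²)) + 2*433 = ((1034887 + 380308) + (½ + 651/4 + (⅛)*1695204)) + 866 = (1415195 + (½ + 651/4 + 423801/2)) + 866 = (1415195 + 848255/4) + 866 = 6509035/4 + 866 = 6512499/4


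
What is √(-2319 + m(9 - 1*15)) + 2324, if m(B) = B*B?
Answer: 2324 + I*√2283 ≈ 2324.0 + 47.781*I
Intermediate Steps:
m(B) = B²
√(-2319 + m(9 - 1*15)) + 2324 = √(-2319 + (9 - 1*15)²) + 2324 = √(-2319 + (9 - 15)²) + 2324 = √(-2319 + (-6)²) + 2324 = √(-2319 + 36) + 2324 = √(-2283) + 2324 = I*√2283 + 2324 = 2324 + I*√2283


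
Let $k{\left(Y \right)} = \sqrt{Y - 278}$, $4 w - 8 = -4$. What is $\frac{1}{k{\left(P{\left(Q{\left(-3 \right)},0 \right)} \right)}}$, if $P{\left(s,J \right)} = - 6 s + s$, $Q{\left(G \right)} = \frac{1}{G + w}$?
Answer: $- \frac{i \sqrt{1102}}{551} \approx - 0.060248 i$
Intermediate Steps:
$w = 1$ ($w = 2 + \frac{1}{4} \left(-4\right) = 2 - 1 = 1$)
$Q{\left(G \right)} = \frac{1}{1 + G}$ ($Q{\left(G \right)} = \frac{1}{G + 1} = \frac{1}{1 + G}$)
$P{\left(s,J \right)} = - 5 s$
$k{\left(Y \right)} = \sqrt{-278 + Y}$
$\frac{1}{k{\left(P{\left(Q{\left(-3 \right)},0 \right)} \right)}} = \frac{1}{\sqrt{-278 - \frac{5}{1 - 3}}} = \frac{1}{\sqrt{-278 - \frac{5}{-2}}} = \frac{1}{\sqrt{-278 - - \frac{5}{2}}} = \frac{1}{\sqrt{-278 + \frac{5}{2}}} = \frac{1}{\sqrt{- \frac{551}{2}}} = \frac{1}{\frac{1}{2} i \sqrt{1102}} = - \frac{i \sqrt{1102}}{551}$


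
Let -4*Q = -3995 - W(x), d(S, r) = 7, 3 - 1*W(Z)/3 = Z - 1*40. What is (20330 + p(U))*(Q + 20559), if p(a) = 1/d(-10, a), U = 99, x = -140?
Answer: 3087437145/7 ≈ 4.4106e+8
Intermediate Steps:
W(Z) = 129 - 3*Z (W(Z) = 9 - 3*(Z - 1*40) = 9 - 3*(Z - 40) = 9 - 3*(-40 + Z) = 9 + (120 - 3*Z) = 129 - 3*Z)
p(a) = ⅐ (p(a) = 1/7 = ⅐)
Q = 1136 (Q = -(-3995 - (129 - 3*(-140)))/4 = -(-3995 - (129 + 420))/4 = -(-3995 - 1*549)/4 = -(-3995 - 549)/4 = -¼*(-4544) = 1136)
(20330 + p(U))*(Q + 20559) = (20330 + ⅐)*(1136 + 20559) = (142311/7)*21695 = 3087437145/7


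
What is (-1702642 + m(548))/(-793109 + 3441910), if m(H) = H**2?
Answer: -1402338/2648801 ≈ -0.52942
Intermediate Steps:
(-1702642 + m(548))/(-793109 + 3441910) = (-1702642 + 548**2)/(-793109 + 3441910) = (-1702642 + 300304)/2648801 = -1402338*1/2648801 = -1402338/2648801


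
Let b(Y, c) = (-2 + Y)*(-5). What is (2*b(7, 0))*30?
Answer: -1500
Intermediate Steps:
b(Y, c) = 10 - 5*Y
(2*b(7, 0))*30 = (2*(10 - 5*7))*30 = (2*(10 - 35))*30 = (2*(-25))*30 = -50*30 = -1500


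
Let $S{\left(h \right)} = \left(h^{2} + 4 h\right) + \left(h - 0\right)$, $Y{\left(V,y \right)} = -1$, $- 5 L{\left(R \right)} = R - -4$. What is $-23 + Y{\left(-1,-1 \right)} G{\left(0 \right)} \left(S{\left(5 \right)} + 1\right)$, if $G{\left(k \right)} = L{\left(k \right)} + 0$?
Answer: $\frac{89}{5} \approx 17.8$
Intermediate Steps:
$L{\left(R \right)} = - \frac{4}{5} - \frac{R}{5}$ ($L{\left(R \right)} = - \frac{R - -4}{5} = - \frac{R + 4}{5} = - \frac{4 + R}{5} = - \frac{4}{5} - \frac{R}{5}$)
$G{\left(k \right)} = - \frac{4}{5} - \frac{k}{5}$ ($G{\left(k \right)} = \left(- \frac{4}{5} - \frac{k}{5}\right) + 0 = - \frac{4}{5} - \frac{k}{5}$)
$S{\left(h \right)} = h^{2} + 5 h$ ($S{\left(h \right)} = \left(h^{2} + 4 h\right) + \left(h + 0\right) = \left(h^{2} + 4 h\right) + h = h^{2} + 5 h$)
$-23 + Y{\left(-1,-1 \right)} G{\left(0 \right)} \left(S{\left(5 \right)} + 1\right) = -23 - \left(- \frac{4}{5} - 0\right) \left(5 \left(5 + 5\right) + 1\right) = -23 - \left(- \frac{4}{5} + 0\right) \left(5 \cdot 10 + 1\right) = -23 - - \frac{4 \left(50 + 1\right)}{5} = -23 - \left(- \frac{4}{5}\right) 51 = -23 - - \frac{204}{5} = -23 + \frac{204}{5} = \frac{89}{5}$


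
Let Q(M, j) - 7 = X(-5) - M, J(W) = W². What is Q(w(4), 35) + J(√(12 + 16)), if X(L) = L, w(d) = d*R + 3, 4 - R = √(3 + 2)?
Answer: 11 + 4*√5 ≈ 19.944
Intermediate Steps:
R = 4 - √5 (R = 4 - √(3 + 2) = 4 - √5 ≈ 1.7639)
w(d) = 3 + d*(4 - √5) (w(d) = d*(4 - √5) + 3 = 3 + d*(4 - √5))
Q(M, j) = 2 - M (Q(M, j) = 7 + (-5 - M) = 2 - M)
Q(w(4), 35) + J(√(12 + 16)) = (2 - (3 + 4*(4 - √5))) + (√(12 + 16))² = (2 - (3 + (16 - 4*√5))) + (√28)² = (2 - (19 - 4*√5)) + (2*√7)² = (2 + (-19 + 4*√5)) + 28 = (-17 + 4*√5) + 28 = 11 + 4*√5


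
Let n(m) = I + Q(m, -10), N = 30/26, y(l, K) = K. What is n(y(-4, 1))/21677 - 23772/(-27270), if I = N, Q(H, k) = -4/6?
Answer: 1116524347/1280785545 ≈ 0.87175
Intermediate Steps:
Q(H, k) = -⅔ (Q(H, k) = -4*⅙ = -⅔)
N = 15/13 (N = 30*(1/26) = 15/13 ≈ 1.1538)
I = 15/13 ≈ 1.1538
n(m) = 19/39 (n(m) = 15/13 - ⅔ = 19/39)
n(y(-4, 1))/21677 - 23772/(-27270) = (19/39)/21677 - 23772/(-27270) = (19/39)*(1/21677) - 23772*(-1/27270) = 19/845403 + 3962/4545 = 1116524347/1280785545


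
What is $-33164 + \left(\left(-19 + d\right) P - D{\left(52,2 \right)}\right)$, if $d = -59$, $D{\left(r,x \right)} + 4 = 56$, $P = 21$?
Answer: $-34854$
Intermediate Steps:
$D{\left(r,x \right)} = 52$ ($D{\left(r,x \right)} = -4 + 56 = 52$)
$-33164 + \left(\left(-19 + d\right) P - D{\left(52,2 \right)}\right) = -33164 + \left(\left(-19 - 59\right) 21 - 52\right) = -33164 - 1690 = -34854$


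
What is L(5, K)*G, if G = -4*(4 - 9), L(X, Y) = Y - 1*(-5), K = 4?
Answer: 180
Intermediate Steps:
L(X, Y) = 5 + Y (L(X, Y) = Y + 5 = 5 + Y)
G = 20 (G = -4*(-5) = 20)
L(5, K)*G = (5 + 4)*20 = 9*20 = 180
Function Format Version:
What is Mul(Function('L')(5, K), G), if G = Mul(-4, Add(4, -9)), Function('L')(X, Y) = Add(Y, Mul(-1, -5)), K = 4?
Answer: 180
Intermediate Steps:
Function('L')(X, Y) = Add(5, Y) (Function('L')(X, Y) = Add(Y, 5) = Add(5, Y))
G = 20 (G = Mul(-4, -5) = 20)
Mul(Function('L')(5, K), G) = Mul(Add(5, 4), 20) = Mul(9, 20) = 180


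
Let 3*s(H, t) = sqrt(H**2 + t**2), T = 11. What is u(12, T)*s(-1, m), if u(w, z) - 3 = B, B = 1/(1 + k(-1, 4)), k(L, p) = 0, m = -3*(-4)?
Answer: 4*sqrt(145)/3 ≈ 16.055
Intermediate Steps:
m = 12
B = 1 (B = 1/(1 + 0) = 1/1 = 1)
s(H, t) = sqrt(H**2 + t**2)/3
u(w, z) = 4 (u(w, z) = 3 + 1 = 4)
u(12, T)*s(-1, m) = 4*(sqrt((-1)**2 + 12**2)/3) = 4*(sqrt(1 + 144)/3) = 4*(sqrt(145)/3) = 4*sqrt(145)/3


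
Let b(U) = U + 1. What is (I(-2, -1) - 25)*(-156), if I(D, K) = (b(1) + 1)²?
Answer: 2496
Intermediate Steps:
b(U) = 1 + U
I(D, K) = 9 (I(D, K) = ((1 + 1) + 1)² = (2 + 1)² = 3² = 9)
(I(-2, -1) - 25)*(-156) = (9 - 25)*(-156) = -16*(-156) = 2496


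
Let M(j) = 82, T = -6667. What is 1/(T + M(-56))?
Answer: -1/6585 ≈ -0.00015186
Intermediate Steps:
1/(T + M(-56)) = 1/(-6667 + 82) = 1/(-6585) = -1/6585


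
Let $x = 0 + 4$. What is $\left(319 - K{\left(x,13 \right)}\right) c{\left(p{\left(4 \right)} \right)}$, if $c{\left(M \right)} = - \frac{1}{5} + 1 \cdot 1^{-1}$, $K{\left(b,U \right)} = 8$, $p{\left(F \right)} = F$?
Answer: $\frac{1244}{5} \approx 248.8$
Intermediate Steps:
$x = 4$
$c{\left(M \right)} = \frac{4}{5}$ ($c{\left(M \right)} = \left(-1\right) \frac{1}{5} + 1 \cdot 1 = - \frac{1}{5} + 1 = \frac{4}{5}$)
$\left(319 - K{\left(x,13 \right)}\right) c{\left(p{\left(4 \right)} \right)} = \left(319 - 8\right) \frac{4}{5} = 311 \cdot \frac{4}{5} = \frac{1244}{5}$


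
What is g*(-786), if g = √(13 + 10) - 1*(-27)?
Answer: -21222 - 786*√23 ≈ -24992.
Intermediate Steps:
g = 27 + √23 (g = √23 + 27 = 27 + √23 ≈ 31.796)
g*(-786) = (27 + √23)*(-786) = -21222 - 786*√23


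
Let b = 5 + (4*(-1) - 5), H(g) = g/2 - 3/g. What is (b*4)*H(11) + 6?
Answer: -854/11 ≈ -77.636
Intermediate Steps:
H(g) = g/2 - 3/g (H(g) = g*(1/2) - 3/g = g/2 - 3/g)
b = -4 (b = 5 + (-4 - 5) = 5 - 9 = -4)
(b*4)*H(11) + 6 = (-4*4)*((1/2)*11 - 3/11) + 6 = -16*(11/2 - 3*1/11) + 6 = -16*(11/2 - 3/11) + 6 = -16*115/22 + 6 = -920/11 + 6 = -854/11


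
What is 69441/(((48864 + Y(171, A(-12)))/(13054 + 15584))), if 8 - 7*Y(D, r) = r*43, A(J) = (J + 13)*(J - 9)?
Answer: 13920559506/342959 ≈ 40590.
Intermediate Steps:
A(J) = (-9 + J)*(13 + J) (A(J) = (13 + J)*(-9 + J) = (-9 + J)*(13 + J))
Y(D, r) = 8/7 - 43*r/7 (Y(D, r) = 8/7 - r*43/7 = 8/7 - 43*r/7)
69441/(((48864 + Y(171, A(-12)))/(13054 + 15584))) = 69441/(((48864 + (8/7 - 43*(-117 + (-12)² + 4*(-12))/7))/(13054 + 15584))) = 69441/(((48864 + (8/7 - 43*(-117 + 144 - 48)/7))/28638)) = 69441/(((48864 + (8/7 - 43/7*(-21)))*(1/28638))) = 69441/(((48864 + (8/7 + 129))*(1/28638))) = 69441/(((48864 + 911/7)*(1/28638))) = 69441/(((342959/7)*(1/28638))) = 69441/(342959/200466) = 69441*(200466/342959) = 13920559506/342959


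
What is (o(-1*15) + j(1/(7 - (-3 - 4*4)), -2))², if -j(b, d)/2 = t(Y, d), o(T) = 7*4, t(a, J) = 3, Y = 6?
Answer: 484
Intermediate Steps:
o(T) = 28
j(b, d) = -6 (j(b, d) = -2*3 = -6)
(o(-1*15) + j(1/(7 - (-3 - 4*4)), -2))² = (28 - 6)² = 22² = 484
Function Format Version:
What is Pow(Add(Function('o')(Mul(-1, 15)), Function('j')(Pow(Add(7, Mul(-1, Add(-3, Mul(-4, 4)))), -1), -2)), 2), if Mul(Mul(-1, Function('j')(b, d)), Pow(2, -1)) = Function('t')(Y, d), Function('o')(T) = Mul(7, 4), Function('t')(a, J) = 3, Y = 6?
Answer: 484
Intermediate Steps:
Function('o')(T) = 28
Function('j')(b, d) = -6 (Function('j')(b, d) = Mul(-2, 3) = -6)
Pow(Add(Function('o')(Mul(-1, 15)), Function('j')(Pow(Add(7, Mul(-1, Add(-3, Mul(-4, 4)))), -1), -2)), 2) = Pow(Add(28, -6), 2) = Pow(22, 2) = 484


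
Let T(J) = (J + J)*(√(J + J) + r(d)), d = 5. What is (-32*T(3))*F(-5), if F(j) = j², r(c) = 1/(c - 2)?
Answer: -1600 - 4800*√6 ≈ -13358.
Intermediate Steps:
r(c) = 1/(-2 + c)
T(J) = 2*J*(⅓ + √2*√J) (T(J) = (J + J)*(√(J + J) + 1/(-2 + 5)) = (2*J)*(√(2*J) + 1/3) = (2*J)*(√2*√J + ⅓) = (2*J)*(⅓ + √2*√J) = 2*J*(⅓ + √2*√J))
(-32*T(3))*F(-5) = -32*((⅔)*3 + 2*√2*3^(3/2))*(-5)² = -32*(2 + 2*√2*(3*√3))*25 = -32*(2 + 6*√6)*25 = (-64 - 192*√6)*25 = -1600 - 4800*√6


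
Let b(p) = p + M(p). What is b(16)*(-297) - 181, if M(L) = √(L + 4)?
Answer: -4933 - 594*√5 ≈ -6261.2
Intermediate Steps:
M(L) = √(4 + L)
b(p) = p + √(4 + p)
b(16)*(-297) - 181 = (16 + √(4 + 16))*(-297) - 181 = (16 + √20)*(-297) - 181 = (16 + 2*√5)*(-297) - 181 = (-4752 - 594*√5) - 181 = -4933 - 594*√5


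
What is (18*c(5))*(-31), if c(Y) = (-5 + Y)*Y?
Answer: 0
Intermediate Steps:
c(Y) = Y*(-5 + Y)
(18*c(5))*(-31) = (18*(5*(-5 + 5)))*(-31) = (18*(5*0))*(-31) = (18*0)*(-31) = 0*(-31) = 0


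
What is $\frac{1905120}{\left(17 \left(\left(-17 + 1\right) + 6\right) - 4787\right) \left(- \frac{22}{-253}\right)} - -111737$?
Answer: $\frac{531971429}{4957} \approx 1.0732 \cdot 10^{5}$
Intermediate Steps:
$\frac{1905120}{\left(17 \left(\left(-17 + 1\right) + 6\right) - 4787\right) \left(- \frac{22}{-253}\right)} - -111737 = \frac{1905120}{\left(17 \left(-16 + 6\right) - 4787\right) \left(\left(-22\right) \left(- \frac{1}{253}\right)\right)} + 111737 = \frac{1905120}{\left(17 \left(-10\right) - 4787\right) \frac{2}{23}} + 111737 = \frac{1905120}{\left(-170 - 4787\right) \frac{2}{23}} + 111737 = \frac{1905120}{\left(-4957\right) \frac{2}{23}} + 111737 = \frac{1905120}{- \frac{9914}{23}} + 111737 = 1905120 \left(- \frac{23}{9914}\right) + 111737 = - \frac{21908880}{4957} + 111737 = \frac{531971429}{4957}$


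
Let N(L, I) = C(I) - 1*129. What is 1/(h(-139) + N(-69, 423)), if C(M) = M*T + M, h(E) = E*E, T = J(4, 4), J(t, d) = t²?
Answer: 1/26383 ≈ 3.7903e-5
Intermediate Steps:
T = 16 (T = 4² = 16)
h(E) = E²
C(M) = 17*M (C(M) = M*16 + M = 16*M + M = 17*M)
N(L, I) = -129 + 17*I (N(L, I) = 17*I - 1*129 = 17*I - 129 = -129 + 17*I)
1/(h(-139) + N(-69, 423)) = 1/((-139)² + (-129 + 17*423)) = 1/(19321 + (-129 + 7191)) = 1/(19321 + 7062) = 1/26383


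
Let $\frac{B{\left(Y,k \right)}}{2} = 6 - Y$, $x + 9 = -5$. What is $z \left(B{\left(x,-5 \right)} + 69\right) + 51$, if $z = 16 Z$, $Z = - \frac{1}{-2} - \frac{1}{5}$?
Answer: $\frac{2871}{5} \approx 574.2$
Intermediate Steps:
$x = -14$ ($x = -9 - 5 = -14$)
$B{\left(Y,k \right)} = 12 - 2 Y$ ($B{\left(Y,k \right)} = 2 \left(6 - Y\right) = 12 - 2 Y$)
$Z = \frac{3}{10}$ ($Z = \left(-1\right) \left(- \frac{1}{2}\right) - \frac{1}{5} = \frac{1}{2} - \frac{1}{5} = \frac{3}{10} \approx 0.3$)
$z = \frac{24}{5}$ ($z = 16 \cdot \frac{3}{10} = \frac{24}{5} \approx 4.8$)
$z \left(B{\left(x,-5 \right)} + 69\right) + 51 = \frac{24 \left(\left(12 - -28\right) + 69\right)}{5} + 51 = \frac{24 \left(\left(12 + 28\right) + 69\right)}{5} + 51 = \frac{24 \left(40 + 69\right)}{5} + 51 = \frac{24}{5} \cdot 109 + 51 = \frac{2616}{5} + 51 = \frac{2871}{5}$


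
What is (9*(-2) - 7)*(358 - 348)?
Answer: -250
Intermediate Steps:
(9*(-2) - 7)*(358 - 348) = (-18 - 7)*10 = -25*10 = -250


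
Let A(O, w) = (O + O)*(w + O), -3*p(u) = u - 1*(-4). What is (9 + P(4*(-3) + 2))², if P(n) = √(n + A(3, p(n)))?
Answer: 101 + 36*√5 ≈ 181.50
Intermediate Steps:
p(u) = -4/3 - u/3 (p(u) = -(u - 1*(-4))/3 = -(u + 4)/3 = -(4 + u)/3 = -4/3 - u/3)
A(O, w) = 2*O*(O + w) (A(O, w) = (2*O)*(O + w) = 2*O*(O + w))
P(n) = √(10 - n) (P(n) = √(n + 2*3*(3 + (-4/3 - n/3))) = √(n + 2*3*(5/3 - n/3)) = √(n + (10 - 2*n)) = √(10 - n))
(9 + P(4*(-3) + 2))² = (9 + √(10 - (4*(-3) + 2)))² = (9 + √(10 - (-12 + 2)))² = (9 + √(10 - 1*(-10)))² = (9 + √(10 + 10))² = (9 + √20)² = (9 + 2*√5)²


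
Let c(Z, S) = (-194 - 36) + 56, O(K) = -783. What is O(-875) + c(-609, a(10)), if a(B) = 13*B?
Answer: -957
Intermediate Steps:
c(Z, S) = -174 (c(Z, S) = -230 + 56 = -174)
O(-875) + c(-609, a(10)) = -783 - 174 = -957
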